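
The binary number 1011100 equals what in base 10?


1011100 in decimal = 92

92


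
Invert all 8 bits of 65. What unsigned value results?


65 ^ 255 = 190

190


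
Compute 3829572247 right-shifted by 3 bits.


0b11100100010000101010001010010111 >> 3 = 0b11100100010000101010001010010 = 478696530

478696530


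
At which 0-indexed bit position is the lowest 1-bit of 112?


0b1110000. Lowest set bit at position 4

4


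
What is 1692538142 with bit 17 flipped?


1692538142 ^ (1 << 17) = 1692538142 ^ 131072 = 1692407070

1692407070


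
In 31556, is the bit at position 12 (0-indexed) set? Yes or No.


0b111101101000100, bit 12 = 1. Yes

Yes


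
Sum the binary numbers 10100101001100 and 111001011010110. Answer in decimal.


10100101001100 + 111001011010110 = 1001110000100010 = 39970

39970


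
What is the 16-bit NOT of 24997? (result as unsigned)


~0b110000110100101 = 0b1001111001011010 = 40538 (16-bit unsigned)

40538


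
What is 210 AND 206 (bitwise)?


0b11010010 & 0b11001110 = 0b11000010 = 194

194


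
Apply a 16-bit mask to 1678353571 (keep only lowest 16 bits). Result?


1678353571 & 65535 = 42147

42147


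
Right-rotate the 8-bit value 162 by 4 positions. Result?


Rotate 0b10100010 right by 4 (8-bit) = 0b101010 = 42

42


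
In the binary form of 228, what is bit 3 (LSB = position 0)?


0b11100100, position 3 = 0

0


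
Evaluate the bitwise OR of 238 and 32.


0b11101110 | 0b100000 = 0b11101110 = 238

238


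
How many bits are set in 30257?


0b111011000110001 has 8 set bits

8


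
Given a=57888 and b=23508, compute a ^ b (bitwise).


57888 ^ 23508 = 47604

47604


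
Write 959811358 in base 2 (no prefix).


959811358 = 111001001101011000111100011110 in binary

111001001101011000111100011110


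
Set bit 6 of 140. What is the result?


140 | (1 << 6) = 140 | 64 = 204

204


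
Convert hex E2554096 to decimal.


E2554096 hex = 3797237910 decimal

3797237910


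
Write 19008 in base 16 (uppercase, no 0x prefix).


19008 = 4A40 hex

4A40


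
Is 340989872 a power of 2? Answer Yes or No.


0b10100010100110001011110110000. Multiple bits set => No

No


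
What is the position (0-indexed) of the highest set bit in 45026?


0b1010111111100010. Highest set bit at position 15

15


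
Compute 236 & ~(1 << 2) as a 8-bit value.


236 & ~(1 << 2) = 232

232


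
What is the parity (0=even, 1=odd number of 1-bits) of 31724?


0b111101111101100 has 11 ones => parity 1

1


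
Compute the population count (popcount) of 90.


0b1011010 has 4 set bits

4


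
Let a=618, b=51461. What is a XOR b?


618 ^ 51461 = 52079

52079


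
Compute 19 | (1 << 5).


19 | (1 << 5) = 19 | 32 = 51

51


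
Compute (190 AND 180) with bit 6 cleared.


Step 1: 190 & 180 = 180
Step 2: 180 & ~(1 << 6) = 180

180


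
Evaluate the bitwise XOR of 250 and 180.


0b11111010 ^ 0b10110100 = 0b1001110 = 78

78


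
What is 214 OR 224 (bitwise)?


0b11010110 | 0b11100000 = 0b11110110 = 246

246


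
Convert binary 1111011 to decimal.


1111011 in decimal = 123

123


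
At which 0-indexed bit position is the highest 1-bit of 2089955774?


0b1111100100100100011000110111110. Highest set bit at position 30

30


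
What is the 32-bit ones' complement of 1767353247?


1767353247 ^ 4294967295 = 2527614048

2527614048


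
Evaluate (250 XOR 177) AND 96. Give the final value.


Step 1: 250 ^ 177 = 75
Step 2: 75 & 96 = 64

64


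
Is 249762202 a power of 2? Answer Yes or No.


0b1110111000110001000110011010. Multiple bits set => No

No


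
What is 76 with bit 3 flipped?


76 ^ (1 << 3) = 76 ^ 8 = 68

68


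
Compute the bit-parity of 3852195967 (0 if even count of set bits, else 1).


0b11100101100110111101100001111111 has 21 ones => parity 1

1


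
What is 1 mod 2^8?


1 & 255 = 1

1


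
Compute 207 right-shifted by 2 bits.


0b11001111 >> 2 = 0b110011 = 51

51


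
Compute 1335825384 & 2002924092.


0b1001111100111110001001111101000 & 0b1110111011000100011001000111100 = 0b1000111000000100001001000101000 = 1191318056

1191318056


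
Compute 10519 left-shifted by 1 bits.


0b10100100010111 << 1 = 0b101001000101110 = 21038

21038


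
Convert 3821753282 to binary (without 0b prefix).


3821753282 = 11100011110010110101001111000010 in binary

11100011110010110101001111000010


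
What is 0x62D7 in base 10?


62D7 hex = 25303 decimal

25303


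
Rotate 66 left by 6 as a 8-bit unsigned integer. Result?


Rotate 0b1000010 left by 6 (8-bit) = 0b10010000 = 144

144


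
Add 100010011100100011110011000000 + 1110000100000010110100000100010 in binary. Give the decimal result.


100010011100100011110011000000 + 1110000100000010110100000100010 = 10010010111100111010010011100010 = 2465440994

2465440994


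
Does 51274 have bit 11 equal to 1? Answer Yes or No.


0b1100100001001010, bit 11 = 1. Yes

Yes


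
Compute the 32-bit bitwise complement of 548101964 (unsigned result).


~0b100000101010110101111101001100 = 0b11011111010101001010000010110011 = 3746865331 (32-bit unsigned)

3746865331


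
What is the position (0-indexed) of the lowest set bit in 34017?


0b1000010011100001. Lowest set bit at position 0

0


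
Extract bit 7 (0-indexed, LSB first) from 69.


0b1000101, position 7 = 0

0


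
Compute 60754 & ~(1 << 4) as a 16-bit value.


60754 & ~(1 << 4) = 60738

60738


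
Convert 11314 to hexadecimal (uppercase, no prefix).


11314 = 2C32 hex

2C32


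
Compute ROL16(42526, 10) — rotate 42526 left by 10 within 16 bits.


Rotate 0b1010011000011110 left by 10 (16-bit) = 0b111101010011000 = 31384

31384


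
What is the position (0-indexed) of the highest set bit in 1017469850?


0b111100101001010101101110011010. Highest set bit at position 29

29


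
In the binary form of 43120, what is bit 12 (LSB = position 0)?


0b1010100001110000, position 12 = 0

0


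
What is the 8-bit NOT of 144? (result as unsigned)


~0b10010000 = 0b1101111 = 111 (8-bit unsigned)

111


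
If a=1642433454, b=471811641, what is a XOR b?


1642433454 ^ 471811641 = 2113588631

2113588631


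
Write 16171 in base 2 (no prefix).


16171 = 11111100101011 in binary

11111100101011


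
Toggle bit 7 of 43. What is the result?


43 ^ (1 << 7) = 43 ^ 128 = 171

171


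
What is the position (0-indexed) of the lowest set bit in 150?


0b10010110. Lowest set bit at position 1

1


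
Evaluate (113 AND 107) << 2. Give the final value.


Step 1: 113 & 107 = 97
Step 2: 97 << 2 = 388

388


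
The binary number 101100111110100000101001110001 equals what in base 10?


101100111110100000101001110001 in decimal = 754584177

754584177


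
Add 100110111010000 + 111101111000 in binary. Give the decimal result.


100110111010000 + 111101111000 = 101110101001000 = 23880

23880


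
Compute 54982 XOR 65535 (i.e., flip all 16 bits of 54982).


54982 ^ 65535 = 10553

10553


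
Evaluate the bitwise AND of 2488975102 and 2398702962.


0b10010100010110101011111011111110 & 0b10001110111110010100110101110010 = 0b10000100010110000000110001110010 = 2220362866

2220362866


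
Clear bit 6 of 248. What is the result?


248 & ~(1 << 6) = 184

184


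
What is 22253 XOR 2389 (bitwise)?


0b101011011101101 ^ 0b100101010101 = 0b101111110111000 = 24504

24504


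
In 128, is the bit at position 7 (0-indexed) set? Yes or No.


0b10000000, bit 7 = 1. Yes

Yes


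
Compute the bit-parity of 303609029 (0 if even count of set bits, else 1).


0b10010000110001011010011000101 has 12 ones => parity 0

0


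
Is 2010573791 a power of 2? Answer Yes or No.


0b1110111110101101110101111011111. Multiple bits set => No

No


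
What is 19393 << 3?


0b100101111000001 << 3 = 0b100101111000001000 = 155144

155144


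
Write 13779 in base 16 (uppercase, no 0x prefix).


13779 = 35D3 hex

35D3


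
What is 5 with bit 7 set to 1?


5 | (1 << 7) = 5 | 128 = 133

133


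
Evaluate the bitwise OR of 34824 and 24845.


0b1000100000001000 | 0b110000100001101 = 0b1110100100001101 = 59661

59661


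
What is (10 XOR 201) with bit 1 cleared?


Step 1: 10 ^ 201 = 195
Step 2: 195 & ~(1 << 1) = 193

193


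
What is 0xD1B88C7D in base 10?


D1B88C7D hex = 3518532733 decimal

3518532733


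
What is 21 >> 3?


0b10101 >> 3 = 0b10 = 2

2


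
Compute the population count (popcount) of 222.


0b11011110 has 6 set bits

6


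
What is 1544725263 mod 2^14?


1544725263 & 16383 = 8975

8975


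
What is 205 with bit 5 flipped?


205 ^ (1 << 5) = 205 ^ 32 = 237

237


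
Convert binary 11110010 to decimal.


11110010 in decimal = 242

242


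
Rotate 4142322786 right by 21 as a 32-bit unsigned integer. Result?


Rotate 0b11110110111001101101010001100010 right by 21 (32-bit) = 0b110110101000110001011110110111 = 916658103

916658103


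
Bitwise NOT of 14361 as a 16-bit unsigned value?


~0b11100000011001 = 0b1100011111100110 = 51174 (16-bit unsigned)

51174


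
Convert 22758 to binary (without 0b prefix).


22758 = 101100011100110 in binary

101100011100110


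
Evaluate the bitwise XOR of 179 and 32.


0b10110011 ^ 0b100000 = 0b10010011 = 147

147


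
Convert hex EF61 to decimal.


EF61 hex = 61281 decimal

61281


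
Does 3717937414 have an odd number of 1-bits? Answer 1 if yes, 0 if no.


0b11011101100110110011100100000110 has 17 ones => parity 1

1


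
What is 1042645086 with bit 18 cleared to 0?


1042645086 & ~(1 << 18) = 1042382942

1042382942


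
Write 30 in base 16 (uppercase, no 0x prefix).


30 = 1E hex

1E


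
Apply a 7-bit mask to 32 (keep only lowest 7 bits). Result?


32 & 127 = 32

32


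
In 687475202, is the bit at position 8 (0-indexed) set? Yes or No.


0b101000111110100000101000000010, bit 8 = 0. No

No


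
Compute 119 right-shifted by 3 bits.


0b1110111 >> 3 = 0b1110 = 14

14


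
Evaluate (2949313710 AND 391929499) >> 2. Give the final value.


Step 1: 2949313710 & 391929499 = 122180746
Step 2: 122180746 >> 2 = 30545186

30545186


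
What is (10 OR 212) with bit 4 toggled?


Step 1: 10 | 212 = 222
Step 2: 222 ^ (1 << 4) = 222 ^ 16 = 206

206


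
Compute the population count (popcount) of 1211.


0b10010111011 has 7 set bits

7


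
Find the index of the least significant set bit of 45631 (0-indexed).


0b1011001000111111. Lowest set bit at position 0

0


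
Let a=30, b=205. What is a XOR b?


30 ^ 205 = 211

211


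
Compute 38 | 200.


0b100110 | 0b11001000 = 0b11101110 = 238

238


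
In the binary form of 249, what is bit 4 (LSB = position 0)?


0b11111001, position 4 = 1

1


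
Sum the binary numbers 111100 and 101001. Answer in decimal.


111100 + 101001 = 1100101 = 101

101


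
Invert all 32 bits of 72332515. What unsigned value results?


72332515 ^ 4294967295 = 4222634780

4222634780


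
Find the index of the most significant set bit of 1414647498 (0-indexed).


0b1010100010100011100111011001010. Highest set bit at position 30

30


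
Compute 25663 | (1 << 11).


25663 | (1 << 11) = 25663 | 2048 = 27711

27711


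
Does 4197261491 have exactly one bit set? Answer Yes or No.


0b11111010001011010010000010110011. Multiple bits set => No

No


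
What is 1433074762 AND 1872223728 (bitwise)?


0b1010101011010101111110001001010 & 0b1101111100101111101110111110000 = 0b1000101000000101101110001000000 = 1157815360

1157815360


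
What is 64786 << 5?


0b1111110100010010 << 5 = 0b111111010001001000000 = 2073152

2073152


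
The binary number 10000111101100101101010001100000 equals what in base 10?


10000111101100101101010001100000 in decimal = 2276643936

2276643936


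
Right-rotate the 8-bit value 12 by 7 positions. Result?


Rotate 0b1100 right by 7 (8-bit) = 0b11000 = 24

24


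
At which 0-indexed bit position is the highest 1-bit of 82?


0b1010010. Highest set bit at position 6

6


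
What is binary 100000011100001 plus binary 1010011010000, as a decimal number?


100000011100001 + 1010011010000 = 101010110110001 = 21937

21937


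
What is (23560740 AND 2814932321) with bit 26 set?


Step 1: 23560740 & 2814932321 = 20971552
Step 2: 20971552 | (1 << 26) = 20971552 | 67108864 = 88080416

88080416


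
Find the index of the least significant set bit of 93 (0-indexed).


0b1011101. Lowest set bit at position 0

0


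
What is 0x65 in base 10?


65 hex = 101 decimal

101


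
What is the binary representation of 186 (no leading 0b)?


186 = 10111010 in binary

10111010


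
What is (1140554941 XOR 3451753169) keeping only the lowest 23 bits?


Step 1: 1140554941 ^ 3451753169 = 2387013228
Step 2: 2387013228 & 8388607 = 4648556

4648556


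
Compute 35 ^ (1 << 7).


35 ^ (1 << 7) = 35 ^ 128 = 163

163


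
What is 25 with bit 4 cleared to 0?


25 & ~(1 << 4) = 9

9


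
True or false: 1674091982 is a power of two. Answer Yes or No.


0b1100011110010001001110111001110. Multiple bits set => No

No


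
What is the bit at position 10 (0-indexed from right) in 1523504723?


0b1011010110011101101011001010011, position 10 = 1

1


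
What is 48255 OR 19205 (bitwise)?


0b1011110001111111 | 0b100101100000101 = 0b1111111101111111 = 65407

65407


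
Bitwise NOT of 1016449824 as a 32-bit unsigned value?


~0b111100100101011100101100100000 = 0b11000011011010100011010011011111 = 3278517471 (32-bit unsigned)

3278517471


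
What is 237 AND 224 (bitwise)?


0b11101101 & 0b11100000 = 0b11100000 = 224

224


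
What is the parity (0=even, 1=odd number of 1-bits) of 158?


0b10011110 has 5 ones => parity 1

1


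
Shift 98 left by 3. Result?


0b1100010 << 3 = 0b1100010000 = 784

784


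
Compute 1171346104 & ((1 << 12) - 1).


1171346104 & 4095 = 696

696


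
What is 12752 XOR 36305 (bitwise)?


0b11000111010000 ^ 0b1000110111010001 = 0b1011110000000001 = 48129

48129


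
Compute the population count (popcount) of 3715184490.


0b11011101011100010011011101101010 has 19 set bits

19


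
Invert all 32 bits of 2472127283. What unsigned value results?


2472127283 ^ 4294967295 = 1822840012

1822840012


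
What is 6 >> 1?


0b110 >> 1 = 0b11 = 3

3


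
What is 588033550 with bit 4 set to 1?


588033550 | (1 << 4) = 588033550 | 16 = 588033566

588033566


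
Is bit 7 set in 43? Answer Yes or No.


0b101011, bit 7 = 0. No

No


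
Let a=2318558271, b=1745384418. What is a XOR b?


2318558271 ^ 1745384418 = 3795458013

3795458013


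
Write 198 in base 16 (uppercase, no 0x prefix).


198 = C6 hex

C6


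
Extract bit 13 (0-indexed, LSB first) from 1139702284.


0b1000011111011100111101000001100, position 13 = 1

1


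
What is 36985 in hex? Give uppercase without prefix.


36985 = 9079 hex

9079


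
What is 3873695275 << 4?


0b11100110111000111110011000101011 << 4 = 0b111001101110001111100110001010110000 = 61979124400

61979124400


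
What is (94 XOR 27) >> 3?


Step 1: 94 ^ 27 = 69
Step 2: 69 >> 3 = 8

8


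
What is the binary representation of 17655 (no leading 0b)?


17655 = 100010011110111 in binary

100010011110111


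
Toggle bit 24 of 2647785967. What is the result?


2647785967 ^ (1 << 24) = 2647785967 ^ 16777216 = 2631008751

2631008751


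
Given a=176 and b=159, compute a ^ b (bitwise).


176 ^ 159 = 47

47


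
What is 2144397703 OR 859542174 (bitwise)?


0b1111111110100001110100110000111 | 0b110011001110111001001010011110 = 0b1111111111110111111101110011111 = 2147220383

2147220383


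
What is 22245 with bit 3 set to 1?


22245 | (1 << 3) = 22245 | 8 = 22253

22253


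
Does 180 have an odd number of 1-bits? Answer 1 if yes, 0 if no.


0b10110100 has 4 ones => parity 0

0


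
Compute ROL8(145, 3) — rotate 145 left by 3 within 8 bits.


Rotate 0b10010001 left by 3 (8-bit) = 0b10001100 = 140

140


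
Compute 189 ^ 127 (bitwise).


0b10111101 ^ 0b1111111 = 0b11000010 = 194

194


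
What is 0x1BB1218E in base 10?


1BB1218E hex = 464593294 decimal

464593294


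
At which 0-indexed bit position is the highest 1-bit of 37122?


0b1001000100000010. Highest set bit at position 15

15


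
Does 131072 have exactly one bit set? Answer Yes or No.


0b100000000000000000. Only one bit set => Yes

Yes


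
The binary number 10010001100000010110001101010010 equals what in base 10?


10010001100000010110001101010010 in decimal = 2441175890

2441175890


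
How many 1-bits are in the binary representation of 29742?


0b111010000101110 has 8 set bits

8


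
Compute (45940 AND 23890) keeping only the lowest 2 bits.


Step 1: 45940 & 23890 = 4432
Step 2: 4432 & 3 = 0

0


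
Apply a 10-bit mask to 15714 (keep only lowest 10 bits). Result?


15714 & 1023 = 354

354


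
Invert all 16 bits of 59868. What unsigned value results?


59868 ^ 65535 = 5667

5667


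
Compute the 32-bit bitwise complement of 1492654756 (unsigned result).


~0b1011000111110000001101010100100 = 0b10100111000001111110010101011011 = 2802312539 (32-bit unsigned)

2802312539


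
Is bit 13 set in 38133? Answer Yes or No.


0b1001010011110101, bit 13 = 0. No

No


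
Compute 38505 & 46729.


0b1001011001101001 & 0b1011011010001001 = 0b1001011000001001 = 38409

38409


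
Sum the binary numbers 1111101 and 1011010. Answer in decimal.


1111101 + 1011010 = 11010111 = 215

215


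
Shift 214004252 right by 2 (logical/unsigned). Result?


0b1100110000010111001000011100 >> 2 = 0b11001100000101110010000111 = 53501063

53501063


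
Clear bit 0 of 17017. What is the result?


17017 & ~(1 << 0) = 17016

17016


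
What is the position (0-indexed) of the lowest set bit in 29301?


0b111001001110101. Lowest set bit at position 0

0


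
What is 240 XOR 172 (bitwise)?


0b11110000 ^ 0b10101100 = 0b1011100 = 92

92


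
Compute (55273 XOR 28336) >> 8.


Step 1: 55273 ^ 28336 = 47449
Step 2: 47449 >> 8 = 185

185


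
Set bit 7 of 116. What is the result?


116 | (1 << 7) = 116 | 128 = 244

244


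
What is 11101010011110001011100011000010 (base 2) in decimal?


11101010011110001011100011000010 in decimal = 3933780162

3933780162


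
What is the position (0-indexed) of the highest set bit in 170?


0b10101010. Highest set bit at position 7

7


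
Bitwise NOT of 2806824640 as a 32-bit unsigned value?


~0b10100111010011001011111011000000 = 0b1011000101100110100000100111111 = 1488142655 (32-bit unsigned)

1488142655


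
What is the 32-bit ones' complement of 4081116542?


4081116542 ^ 4294967295 = 213850753

213850753


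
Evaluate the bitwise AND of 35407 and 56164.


0b1000101001001111 & 0b1101101101100100 = 0b1000101001000100 = 35396

35396


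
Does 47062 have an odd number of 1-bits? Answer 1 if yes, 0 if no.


0b1011011111010110 has 11 ones => parity 1

1


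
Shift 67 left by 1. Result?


0b1000011 << 1 = 0b10000110 = 134

134


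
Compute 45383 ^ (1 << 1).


45383 ^ (1 << 1) = 45383 ^ 2 = 45381

45381


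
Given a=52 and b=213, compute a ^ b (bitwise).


52 ^ 213 = 225

225


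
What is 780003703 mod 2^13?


780003703 & 8191 = 2423

2423


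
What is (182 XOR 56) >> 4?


Step 1: 182 ^ 56 = 142
Step 2: 142 >> 4 = 8

8


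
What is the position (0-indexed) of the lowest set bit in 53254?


0b1101000000000110. Lowest set bit at position 1

1


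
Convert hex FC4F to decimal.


FC4F hex = 64591 decimal

64591


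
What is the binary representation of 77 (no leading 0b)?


77 = 1001101 in binary

1001101


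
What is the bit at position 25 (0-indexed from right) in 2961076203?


0b10110000011111100110111111101011, position 25 = 0

0


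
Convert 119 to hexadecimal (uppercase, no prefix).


119 = 77 hex

77


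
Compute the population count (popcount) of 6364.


0b1100011011100 has 7 set bits

7


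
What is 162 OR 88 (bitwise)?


0b10100010 | 0b1011000 = 0b11111010 = 250

250


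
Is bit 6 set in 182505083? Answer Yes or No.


0b1010111000001100111001111011, bit 6 = 1. Yes

Yes


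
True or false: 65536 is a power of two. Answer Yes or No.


0b10000000000000000. Only one bit set => Yes

Yes


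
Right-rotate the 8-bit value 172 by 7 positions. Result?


Rotate 0b10101100 right by 7 (8-bit) = 0b1011001 = 89

89


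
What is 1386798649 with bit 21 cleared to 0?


1386798649 & ~(1 << 21) = 1384701497

1384701497


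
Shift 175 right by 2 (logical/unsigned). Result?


0b10101111 >> 2 = 0b101011 = 43

43


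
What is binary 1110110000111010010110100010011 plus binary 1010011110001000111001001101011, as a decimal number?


1110110000111010010110100010011 + 1010011110001000111001001101011 = 11001001111000011001111101111110 = 3387006846

3387006846


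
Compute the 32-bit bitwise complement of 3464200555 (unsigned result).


~0b11001110011110111000000101101011 = 0b110001100001000111111010010100 = 830766740 (32-bit unsigned)

830766740


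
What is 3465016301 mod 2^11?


3465016301 & 2047 = 1005

1005


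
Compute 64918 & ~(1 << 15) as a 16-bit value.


64918 & ~(1 << 15) = 32150

32150


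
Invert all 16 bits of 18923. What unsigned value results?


18923 ^ 65535 = 46612

46612


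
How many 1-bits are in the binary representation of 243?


0b11110011 has 6 set bits

6


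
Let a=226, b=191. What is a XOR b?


226 ^ 191 = 93

93


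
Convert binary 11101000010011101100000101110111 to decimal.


11101000010011101100000101110111 in decimal = 3897475447

3897475447


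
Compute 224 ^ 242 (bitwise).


0b11100000 ^ 0b11110010 = 0b10010 = 18

18


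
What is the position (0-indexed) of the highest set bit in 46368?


0b1011010100100000. Highest set bit at position 15

15


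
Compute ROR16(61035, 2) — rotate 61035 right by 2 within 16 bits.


Rotate 0b1110111001101011 right by 2 (16-bit) = 0b1111101110011010 = 64410

64410


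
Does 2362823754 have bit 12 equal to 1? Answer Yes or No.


0b10001100110101011101010001001010, bit 12 = 1. Yes

Yes


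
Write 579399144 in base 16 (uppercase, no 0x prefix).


579399144 = 2288EDE8 hex

2288EDE8


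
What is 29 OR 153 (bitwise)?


0b11101 | 0b10011001 = 0b10011101 = 157

157


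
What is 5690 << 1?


0b1011000111010 << 1 = 0b10110001110100 = 11380

11380


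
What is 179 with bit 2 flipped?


179 ^ (1 << 2) = 179 ^ 4 = 183

183


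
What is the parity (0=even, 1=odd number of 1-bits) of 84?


0b1010100 has 3 ones => parity 1

1


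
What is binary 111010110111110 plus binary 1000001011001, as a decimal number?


111010110111110 + 1000001011001 = 1000011000010111 = 34327

34327


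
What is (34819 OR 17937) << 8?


Step 1: 34819 | 17937 = 52755
Step 2: 52755 << 8 = 13505280

13505280


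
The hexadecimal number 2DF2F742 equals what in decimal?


2DF2F742 hex = 770897730 decimal

770897730


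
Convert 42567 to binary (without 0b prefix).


42567 = 1010011001000111 in binary

1010011001000111


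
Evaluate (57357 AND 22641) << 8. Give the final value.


Step 1: 57357 & 22641 = 16385
Step 2: 16385 << 8 = 4194560

4194560


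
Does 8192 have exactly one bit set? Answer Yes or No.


0b10000000000000. Only one bit set => Yes

Yes


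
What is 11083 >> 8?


0b10101101001011 >> 8 = 0b101011 = 43

43


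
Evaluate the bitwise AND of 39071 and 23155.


0b1001100010011111 & 0b101101001110011 = 0b1100000010011 = 6163

6163


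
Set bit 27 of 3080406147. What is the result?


3080406147 | (1 << 27) = 3080406147 | 134217728 = 3214623875

3214623875


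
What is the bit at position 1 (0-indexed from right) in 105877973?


0b110010011111001000111010101, position 1 = 0

0


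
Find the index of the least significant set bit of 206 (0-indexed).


0b11001110. Lowest set bit at position 1

1


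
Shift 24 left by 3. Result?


0b11000 << 3 = 0b11000000 = 192

192


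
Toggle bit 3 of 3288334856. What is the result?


3288334856 ^ (1 << 3) = 3288334856 ^ 8 = 3288334848

3288334848


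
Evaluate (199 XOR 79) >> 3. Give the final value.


Step 1: 199 ^ 79 = 136
Step 2: 136 >> 3 = 17

17


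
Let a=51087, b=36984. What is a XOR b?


51087 ^ 36984 = 22519

22519


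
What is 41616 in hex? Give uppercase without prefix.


41616 = A290 hex

A290


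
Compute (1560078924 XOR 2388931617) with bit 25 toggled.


Step 1: 1560078924 ^ 2388931617 = 3533233773
Step 2: 3533233773 ^ (1 << 25) = 3533233773 ^ 33554432 = 3499679341

3499679341


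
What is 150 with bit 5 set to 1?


150 | (1 << 5) = 150 | 32 = 182

182


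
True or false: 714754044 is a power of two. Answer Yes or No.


0b101010100110100100011111111100. Multiple bits set => No

No


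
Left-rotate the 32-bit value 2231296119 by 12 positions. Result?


Rotate 0b10000100111111101110000001110111 left by 12 (32-bit) = 0b11101110000001110111100001001111 = 3993466959

3993466959


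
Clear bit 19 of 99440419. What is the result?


99440419 & ~(1 << 19) = 98916131

98916131


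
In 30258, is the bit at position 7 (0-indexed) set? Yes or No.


0b111011000110010, bit 7 = 0. No

No


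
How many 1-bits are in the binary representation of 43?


0b101011 has 4 set bits

4


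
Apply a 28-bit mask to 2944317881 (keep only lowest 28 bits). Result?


2944317881 & 268435455 = 259963321

259963321


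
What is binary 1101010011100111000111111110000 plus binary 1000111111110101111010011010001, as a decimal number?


1101010011100111000111111110000 + 1000111111110101111010011010001 = 10110010011011101000010011000001 = 2993587393

2993587393


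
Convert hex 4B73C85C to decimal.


4B73C85C hex = 1265879132 decimal

1265879132


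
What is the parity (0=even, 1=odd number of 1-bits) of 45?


0b101101 has 4 ones => parity 0

0


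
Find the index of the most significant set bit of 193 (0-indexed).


0b11000001. Highest set bit at position 7

7


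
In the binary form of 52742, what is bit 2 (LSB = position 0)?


0b1100111000000110, position 2 = 1

1


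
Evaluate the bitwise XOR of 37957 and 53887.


0b1001010001000101 ^ 0b1101001001111111 = 0b100011000111010 = 17978

17978


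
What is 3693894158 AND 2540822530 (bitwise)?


0b11011100001011000101101000001110 & 0b10010111011100011110000000000010 = 0b10010100001000000100000000000010 = 2485141506

2485141506


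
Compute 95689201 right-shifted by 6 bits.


0b101101101000001100111110001 >> 6 = 0b101101101000001100111 = 1495143

1495143


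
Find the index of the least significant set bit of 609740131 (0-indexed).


0b100100010101111110010101100011. Lowest set bit at position 0

0


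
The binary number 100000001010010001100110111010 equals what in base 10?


100000001010010001100110111010 in decimal = 539564474

539564474


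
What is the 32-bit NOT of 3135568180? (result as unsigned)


~0b10111010111001001111100100110100 = 0b1000101000110110000011011001011 = 1159399115 (32-bit unsigned)

1159399115


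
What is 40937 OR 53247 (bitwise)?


0b1001111111101001 | 0b1100111111111111 = 0b1101111111111111 = 57343

57343


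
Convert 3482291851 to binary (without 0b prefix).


3482291851 = 11001111100011111000111010001011 in binary

11001111100011111000111010001011


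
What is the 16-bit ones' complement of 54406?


54406 ^ 65535 = 11129

11129


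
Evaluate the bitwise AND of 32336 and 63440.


0b111111001010000 & 0b1111011111010000 = 0b111011001010000 = 30288

30288


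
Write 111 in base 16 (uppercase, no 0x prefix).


111 = 6F hex

6F


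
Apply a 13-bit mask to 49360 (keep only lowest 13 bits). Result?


49360 & 8191 = 208

208


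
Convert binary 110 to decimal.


110 in decimal = 6

6


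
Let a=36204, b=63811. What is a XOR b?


36204 ^ 63811 = 29743

29743


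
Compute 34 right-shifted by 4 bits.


0b100010 >> 4 = 0b10 = 2

2


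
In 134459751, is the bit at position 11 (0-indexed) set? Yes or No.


0b1000000000111011000101100111, bit 11 = 0. No

No


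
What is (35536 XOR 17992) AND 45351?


Step 1: 35536 ^ 17992 = 52376
Step 2: 52376 & 45351 = 32768

32768


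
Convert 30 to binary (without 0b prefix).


30 = 11110 in binary

11110


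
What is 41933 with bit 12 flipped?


41933 ^ (1 << 12) = 41933 ^ 4096 = 46029

46029


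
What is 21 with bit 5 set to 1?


21 | (1 << 5) = 21 | 32 = 53

53


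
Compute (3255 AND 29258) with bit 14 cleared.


Step 1: 3255 & 29258 = 2
Step 2: 2 & ~(1 << 14) = 2

2


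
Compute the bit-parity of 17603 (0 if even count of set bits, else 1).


0b100010011000011 has 6 ones => parity 0

0


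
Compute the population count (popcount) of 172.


0b10101100 has 4 set bits

4


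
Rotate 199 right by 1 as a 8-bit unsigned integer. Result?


Rotate 0b11000111 right by 1 (8-bit) = 0b11100011 = 227

227


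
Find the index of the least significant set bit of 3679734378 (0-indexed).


0b11011011010101000100101001101010. Lowest set bit at position 1

1


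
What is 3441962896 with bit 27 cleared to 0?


3441962896 & ~(1 << 27) = 3307745168

3307745168


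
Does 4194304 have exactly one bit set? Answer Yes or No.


0b10000000000000000000000. Only one bit set => Yes

Yes


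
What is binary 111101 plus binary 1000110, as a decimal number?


111101 + 1000110 = 10000011 = 131

131


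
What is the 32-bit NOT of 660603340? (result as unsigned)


~0b100111011000000000000111001100 = 0b11011000100111111111111000110011 = 3634363955 (32-bit unsigned)

3634363955


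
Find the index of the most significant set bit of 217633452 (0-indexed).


0b1100111110001101001010101100. Highest set bit at position 27

27


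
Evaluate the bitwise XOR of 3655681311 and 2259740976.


0b11011001111001010100010100011111 ^ 0b10000110101100001110100100110000 = 0b1011111010101011010110000101111 = 1599450159

1599450159


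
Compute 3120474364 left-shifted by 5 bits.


0b10111001111111101010100011111100 << 5 = 0b1011100111111110101010001111110000000 = 99855179648

99855179648


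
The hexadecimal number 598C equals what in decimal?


598C hex = 22924 decimal

22924


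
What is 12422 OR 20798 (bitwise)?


0b11000010000110 | 0b101000100111110 = 0b111000110111110 = 29118

29118


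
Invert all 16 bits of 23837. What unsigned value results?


23837 ^ 65535 = 41698

41698


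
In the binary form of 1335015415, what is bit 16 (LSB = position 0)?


0b1001111100100101011011111110111, position 16 = 0

0


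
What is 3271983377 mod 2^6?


3271983377 & 63 = 17

17


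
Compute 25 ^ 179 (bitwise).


0b11001 ^ 0b10110011 = 0b10101010 = 170

170


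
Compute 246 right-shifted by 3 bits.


0b11110110 >> 3 = 0b11110 = 30

30


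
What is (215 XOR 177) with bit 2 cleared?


Step 1: 215 ^ 177 = 102
Step 2: 102 & ~(1 << 2) = 98

98


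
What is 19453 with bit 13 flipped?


19453 ^ (1 << 13) = 19453 ^ 8192 = 27645

27645


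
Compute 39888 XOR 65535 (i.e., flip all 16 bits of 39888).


39888 ^ 65535 = 25647

25647


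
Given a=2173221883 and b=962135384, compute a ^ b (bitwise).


2173221883 ^ 962135384 = 3100753571

3100753571


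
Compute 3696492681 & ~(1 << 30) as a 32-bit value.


3696492681 & ~(1 << 30) = 2622750857

2622750857


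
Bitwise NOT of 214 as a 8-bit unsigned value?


~0b11010110 = 0b101001 = 41 (8-bit unsigned)

41


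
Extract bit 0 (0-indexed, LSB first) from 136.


0b10001000, position 0 = 0

0


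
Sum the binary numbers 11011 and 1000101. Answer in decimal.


11011 + 1000101 = 1100000 = 96

96


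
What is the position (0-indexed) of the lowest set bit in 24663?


0b110000001010111. Lowest set bit at position 0

0


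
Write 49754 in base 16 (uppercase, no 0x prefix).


49754 = C25A hex

C25A


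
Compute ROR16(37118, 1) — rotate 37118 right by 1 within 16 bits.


Rotate 0b1001000011111110 right by 1 (16-bit) = 0b100100001111111 = 18559

18559


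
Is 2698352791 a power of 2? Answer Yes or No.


0b10100000110101011001100010010111. Multiple bits set => No

No


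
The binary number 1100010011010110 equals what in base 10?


1100010011010110 in decimal = 50390

50390


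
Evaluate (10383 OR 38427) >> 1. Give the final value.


Step 1: 10383 | 38427 = 48799
Step 2: 48799 >> 1 = 24399

24399


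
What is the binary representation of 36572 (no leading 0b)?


36572 = 1000111011011100 in binary

1000111011011100


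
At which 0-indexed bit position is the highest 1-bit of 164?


0b10100100. Highest set bit at position 7

7


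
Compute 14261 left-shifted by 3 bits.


0b11011110110101 << 3 = 0b11011110110101000 = 114088

114088


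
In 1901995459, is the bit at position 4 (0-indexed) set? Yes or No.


0b1110001010111100010010111000011, bit 4 = 0. No

No


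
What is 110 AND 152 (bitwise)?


0b1101110 & 0b10011000 = 0b1000 = 8

8


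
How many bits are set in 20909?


0b101000110101101 has 8 set bits

8


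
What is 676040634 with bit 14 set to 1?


676040634 | (1 << 14) = 676040634 | 16384 = 676057018

676057018


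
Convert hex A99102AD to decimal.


A99102AD hex = 2844852909 decimal

2844852909


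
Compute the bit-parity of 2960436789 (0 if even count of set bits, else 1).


0b10110000011101001010111000110101 has 16 ones => parity 0

0


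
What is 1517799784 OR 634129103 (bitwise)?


0b1011010011101111100100101101000 | 0b100101110011000000101011001111 = 0b1111111111111111100101111101111 = 2147470319

2147470319


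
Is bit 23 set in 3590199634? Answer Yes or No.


0b11010101111111100001100101010010, bit 23 = 1. Yes

Yes


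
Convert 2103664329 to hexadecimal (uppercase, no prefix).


2103664329 = 7D635EC9 hex

7D635EC9


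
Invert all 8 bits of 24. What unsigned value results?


24 ^ 255 = 231

231


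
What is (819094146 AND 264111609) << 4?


Step 1: 819094146 & 264111609 = 9568384
Step 2: 9568384 << 4 = 153094144

153094144


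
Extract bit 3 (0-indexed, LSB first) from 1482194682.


0b1011000010110000111111011111010, position 3 = 1

1


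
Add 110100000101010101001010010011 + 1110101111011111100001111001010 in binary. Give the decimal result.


110100000101010101001010010011 + 1110101111011111100001111001010 = 10101010000001010001011001011101 = 2852460125

2852460125


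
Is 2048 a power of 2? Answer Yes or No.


0b100000000000. Only one bit set => Yes

Yes


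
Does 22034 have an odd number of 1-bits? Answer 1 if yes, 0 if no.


0b101011000010010 has 6 ones => parity 0

0


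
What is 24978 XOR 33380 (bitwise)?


0b110000110010010 ^ 0b1000001001100100 = 0b1110001111110110 = 58358

58358


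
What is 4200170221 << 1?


0b11111010010110011000001011101101 << 1 = 0b111110100101100110000010111011010 = 8400340442

8400340442


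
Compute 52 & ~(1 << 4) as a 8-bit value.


52 & ~(1 << 4) = 36

36


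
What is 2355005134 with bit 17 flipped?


2355005134 ^ (1 << 17) = 2355005134 ^ 131072 = 2354874062

2354874062


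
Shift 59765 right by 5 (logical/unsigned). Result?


0b1110100101110101 >> 5 = 0b11101001011 = 1867

1867


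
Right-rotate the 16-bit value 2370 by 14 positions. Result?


Rotate 0b100101000010 right by 14 (16-bit) = 0b10010100001000 = 9480

9480


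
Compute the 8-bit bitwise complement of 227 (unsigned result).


~0b11100011 = 0b11100 = 28 (8-bit unsigned)

28


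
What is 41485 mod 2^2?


41485 & 3 = 1

1


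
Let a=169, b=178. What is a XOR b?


169 ^ 178 = 27

27


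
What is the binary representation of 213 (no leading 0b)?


213 = 11010101 in binary

11010101


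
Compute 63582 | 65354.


0b1111100001011110 | 0b1111111101001010 = 0b1111111101011110 = 65374

65374


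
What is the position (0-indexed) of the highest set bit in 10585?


0b10100101011001. Highest set bit at position 13

13


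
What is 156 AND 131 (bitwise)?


0b10011100 & 0b10000011 = 0b10000000 = 128

128


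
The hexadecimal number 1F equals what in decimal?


1F hex = 31 decimal

31


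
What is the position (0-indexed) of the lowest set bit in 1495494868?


0b1011001001000110111000011010100. Lowest set bit at position 2

2


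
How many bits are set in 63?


0b111111 has 6 set bits

6


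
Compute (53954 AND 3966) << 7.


Step 1: 53954 & 3966 = 578
Step 2: 578 << 7 = 73984

73984


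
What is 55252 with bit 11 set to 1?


55252 | (1 << 11) = 55252 | 2048 = 57300

57300


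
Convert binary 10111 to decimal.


10111 in decimal = 23

23


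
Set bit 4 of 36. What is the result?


36 | (1 << 4) = 36 | 16 = 52

52


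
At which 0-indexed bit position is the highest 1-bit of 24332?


0b101111100001100. Highest set bit at position 14

14


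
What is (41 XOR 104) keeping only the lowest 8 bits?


Step 1: 41 ^ 104 = 65
Step 2: 65 & 255 = 65

65


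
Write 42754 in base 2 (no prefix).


42754 = 1010011100000010 in binary

1010011100000010


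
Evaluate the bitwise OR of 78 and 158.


0b1001110 | 0b10011110 = 0b11011110 = 222

222


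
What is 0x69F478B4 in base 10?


69F478B4 hex = 1777629364 decimal

1777629364


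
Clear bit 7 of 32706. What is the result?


32706 & ~(1 << 7) = 32578

32578


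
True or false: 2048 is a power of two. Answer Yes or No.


0b100000000000. Only one bit set => Yes

Yes


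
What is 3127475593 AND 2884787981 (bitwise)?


0b10111010011010010111110110001001 & 0b10101011111100100101111100001101 = 0b10101010011000000101110100001001 = 2858441993

2858441993


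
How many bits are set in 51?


0b110011 has 4 set bits

4


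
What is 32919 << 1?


0b1000000010010111 << 1 = 0b10000000100101110 = 65838

65838


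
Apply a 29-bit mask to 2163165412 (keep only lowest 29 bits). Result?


2163165412 & 536870911 = 15681764

15681764


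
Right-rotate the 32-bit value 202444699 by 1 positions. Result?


Rotate 0b1100000100010000111110011011 right by 1 (32-bit) = 0b10000110000010001000011111001101 = 2248705997

2248705997


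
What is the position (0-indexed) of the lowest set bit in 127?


0b1111111. Lowest set bit at position 0

0


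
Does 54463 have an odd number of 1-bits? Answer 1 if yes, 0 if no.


0b1101010010111111 has 11 ones => parity 1

1
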